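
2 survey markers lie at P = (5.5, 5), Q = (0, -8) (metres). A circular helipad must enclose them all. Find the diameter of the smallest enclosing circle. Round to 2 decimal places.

The smallest circle enclosing two points has them as diameter endpoints.
Centre = midpoint = (2.75, -1.5); r² = |PQ|²/4 = 199.25/4 = 49.8125.
Diameter = 2r = 2√(49.8125) ≈ 14.12.

14.12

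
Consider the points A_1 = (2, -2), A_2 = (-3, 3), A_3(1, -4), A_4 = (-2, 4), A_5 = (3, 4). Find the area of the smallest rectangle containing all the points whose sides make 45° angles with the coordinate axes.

55

In coordinates u = x + y, v = x − y the rectangle is axis-aligned; the map (x,y)→(u,v) scales areas by 2.
u-values: 0, 0, -3, 2, 7; range = 7 − (-3) = 10.
v-values: 4, -6, 5, -6, -1; range = 5 − (-6) = 11.
Area = (10 × 11) / 2 = 55.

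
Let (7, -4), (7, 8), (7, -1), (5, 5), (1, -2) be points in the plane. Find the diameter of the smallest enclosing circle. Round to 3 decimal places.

12.293

The minimum enclosing circle of a finite set is fixed by two of the points (as a diameter) or three (as a circumcircle).
The minimum enclosing circle is determined by three boundary points: (7, -4), (7, 8), (1, -2).
Their circumcentre is (17/3, 2) with r² = 340/9.
The farthest remaining point (7, -1) is at distance² 97/9 ≤ 340/9.
Diameter = 2r = 2√(340/9) ≈ 12.293.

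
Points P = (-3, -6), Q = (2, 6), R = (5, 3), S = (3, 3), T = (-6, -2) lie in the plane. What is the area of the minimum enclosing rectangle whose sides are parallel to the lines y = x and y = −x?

In coordinates u = x + y, v = x − y the rectangle is axis-aligned; the map (x,y)→(u,v) scales areas by 2.
u-values: -9, 8, 8, 6, -8; range = 8 − (-9) = 17.
v-values: 3, -4, 2, 0, -4; range = 3 − (-4) = 7.
Area = (17 × 7) / 2 = 59.5.

59.5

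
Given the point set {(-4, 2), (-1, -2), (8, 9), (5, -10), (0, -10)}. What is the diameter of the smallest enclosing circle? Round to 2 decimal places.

The farthest pair is (8, 9)–(0, -10) with squared distance 425. The circle on this segment as diameter has centre (4, -0.5) and r² = 425/4 = 106.25.
Check (-4, 2): distance² to centre = 70.25 ≤ 106.25, so it lies inside.
All remaining points lie in this disk, and no smaller disk contains both endpoints, so this is the minimum enclosing circle.
Diameter = 2r = 2√(106.25) ≈ 20.62.

20.62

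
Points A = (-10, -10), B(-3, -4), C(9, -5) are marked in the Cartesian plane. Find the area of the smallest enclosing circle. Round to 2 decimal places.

303.16

Side lengths²: AB² = 85, AC² = 386, BC² = 145.
Since AC² = 386 ≥ 145 + 85 = 230, the angle opposite AC is not acute, so the smallest enclosing circle has AC as diameter.
Centre = midpoint of AC = (-0.5, -7.5), r² = 386/4 = 96.5.
Area = π·r² = π·96.5 ≈ 303.16.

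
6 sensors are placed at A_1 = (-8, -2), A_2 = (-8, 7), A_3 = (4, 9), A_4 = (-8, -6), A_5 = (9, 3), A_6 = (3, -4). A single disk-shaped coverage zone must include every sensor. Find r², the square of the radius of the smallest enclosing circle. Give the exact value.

A smallest enclosing disk is always determined by at most three of the input points on its boundary.
The minimum enclosing circle is determined by three boundary points: A_2, A_4, A_5.
Their circumcentre is (-19/34, 0.5) with r² = 56425/578.
The farthest remaining point A_3 is at distance² 53773/578 ≤ 56425/578.

56425/578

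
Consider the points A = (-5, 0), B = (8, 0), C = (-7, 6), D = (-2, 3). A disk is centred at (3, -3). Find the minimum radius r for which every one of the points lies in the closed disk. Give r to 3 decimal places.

13.454

The required radius is the distance from (3, -3) to the farthest point.
Squared distances: 73, 34, 181, 61.
Maximum is 181, attained at C.
r = √181 ≈ 13.454.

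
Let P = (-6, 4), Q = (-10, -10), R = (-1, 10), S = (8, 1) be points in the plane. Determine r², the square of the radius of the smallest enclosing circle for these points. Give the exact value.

The minimum enclosing circle is determined by three boundary points: Q, R, S.
Their circumcentre is (-179/58, -63/58) with r² = 214045/1682.
The farthest remaining point P is at distance² 57793/1682 ≤ 214045/1682.

214045/1682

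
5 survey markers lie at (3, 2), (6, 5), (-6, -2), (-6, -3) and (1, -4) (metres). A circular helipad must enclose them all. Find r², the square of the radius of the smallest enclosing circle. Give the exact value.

52

A smallest enclosing disk is always determined by at most three of the input points on its boundary.
The farthest pair is (6, 5)–(-6, -3) with squared distance 208. The circle on this segment as diameter has centre (0, 1) and r² = 208/4 = 52.
Check (3, 2): distance² to centre = 10 ≤ 52, so it lies inside.
All remaining points lie in this disk, and no smaller disk contains both endpoints, so this is the minimum enclosing circle.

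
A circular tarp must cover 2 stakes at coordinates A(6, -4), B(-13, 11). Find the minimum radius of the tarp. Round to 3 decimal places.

12.104

The smallest circle enclosing two points has them as diameter endpoints.
Centre = midpoint = (-3.5, 3.5); r² = |AB|²/4 = 586/4 = 146.5.
r = √(146.5) ≈ 12.104.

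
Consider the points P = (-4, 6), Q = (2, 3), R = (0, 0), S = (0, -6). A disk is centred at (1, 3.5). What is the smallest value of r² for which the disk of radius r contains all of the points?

91.25

The required radius is the distance from (1, 3.5) to the farthest point.
Squared distances: 31.25, 1.25, 13.25, 91.25.
Maximum is 91.25, attained at S.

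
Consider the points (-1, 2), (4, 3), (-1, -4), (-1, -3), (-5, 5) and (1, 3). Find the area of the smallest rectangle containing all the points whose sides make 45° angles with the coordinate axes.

78

In coordinates u = x + y, v = x − y the rectangle is axis-aligned; the map (x,y)→(u,v) scales areas by 2.
u-values: 1, 7, -5, -4, 0, 4; range = 7 − (-5) = 12.
v-values: -3, 1, 3, 2, -10, -2; range = 3 − (-10) = 13.
Area = (12 × 13) / 2 = 78.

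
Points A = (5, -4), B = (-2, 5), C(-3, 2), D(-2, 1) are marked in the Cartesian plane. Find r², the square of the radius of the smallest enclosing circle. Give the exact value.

By Welzl's lemma the MEC is supported by two points (diametrically opposite) or three points (on a circumcircle).
The farthest pair is A–B with squared distance 130. The circle on this segment as diameter has centre (1.5, 0.5) and r² = 130/4 = 32.5.
Check C: distance² to centre = 22.5 ≤ 32.5, so it lies inside.
All remaining points lie in this disk, and no smaller disk contains both endpoints, so this is the minimum enclosing circle.

32.5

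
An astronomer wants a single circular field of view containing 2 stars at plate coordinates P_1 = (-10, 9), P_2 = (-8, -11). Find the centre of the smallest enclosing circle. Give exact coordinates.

The smallest circle enclosing two points has them as diameter endpoints.
Centre = midpoint = (-9, -1); r² = |P_1P_2|²/4 = 404/4 = 101.
Centre = (-9, -1).

(-9, -1)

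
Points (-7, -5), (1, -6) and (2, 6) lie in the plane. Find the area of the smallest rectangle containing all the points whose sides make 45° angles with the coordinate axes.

110

In coordinates u = x + y, v = x − y the rectangle is axis-aligned; the map (x,y)→(u,v) scales areas by 2.
u-values: -12, -5, 8; range = 8 − (-12) = 20.
v-values: -2, 7, -4; range = 7 − (-4) = 11.
Area = (20 × 11) / 2 = 110.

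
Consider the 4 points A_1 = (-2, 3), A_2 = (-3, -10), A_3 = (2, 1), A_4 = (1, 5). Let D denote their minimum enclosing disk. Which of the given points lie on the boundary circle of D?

The farthest pair is A_2–A_4 with squared distance 241. The circle on this segment as diameter has centre (-1, -2.5) and r² = 241/4 = 60.25.
Check A_1: distance² to centre = 31.25 ≤ 60.25, so it lies inside.
All remaining points lie in this disk, and no smaller disk contains both endpoints, so this is the minimum enclosing circle.
The points at distance exactly r from the centre are A_2, A_4 — 2 points.

A_2, A_4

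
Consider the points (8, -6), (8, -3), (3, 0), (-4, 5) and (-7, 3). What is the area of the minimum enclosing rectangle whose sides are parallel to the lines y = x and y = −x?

In coordinates u = x + y, v = x − y the rectangle is axis-aligned; the map (x,y)→(u,v) scales areas by 2.
u-values: 2, 5, 3, 1, -4; range = 5 − (-4) = 9.
v-values: 14, 11, 3, -9, -10; range = 14 − (-10) = 24.
Area = (9 × 24) / 2 = 108.

108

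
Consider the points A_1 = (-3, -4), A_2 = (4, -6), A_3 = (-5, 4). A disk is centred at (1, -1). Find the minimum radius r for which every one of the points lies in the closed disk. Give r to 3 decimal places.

The required radius is the distance from (1, -1) to the farthest point.
Squared distances: 25, 34, 61.
Maximum is 61, attained at A_3.
r = √61 ≈ 7.810.

7.810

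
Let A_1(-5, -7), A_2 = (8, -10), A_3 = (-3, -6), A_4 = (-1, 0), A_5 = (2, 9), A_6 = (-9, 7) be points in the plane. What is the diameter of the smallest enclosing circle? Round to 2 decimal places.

The farthest pair is A_2–A_6 with squared distance 578. The circle on this segment as diameter has centre (-0.5, -1.5) and r² = 578/4 = 144.5.
Check A_1: distance² to centre = 50.5 ≤ 144.5, so it lies inside.
All remaining points lie in this disk, and no smaller disk contains both endpoints, so this is the minimum enclosing circle.
Diameter = 2r = 2√(144.5) ≈ 24.04.

24.04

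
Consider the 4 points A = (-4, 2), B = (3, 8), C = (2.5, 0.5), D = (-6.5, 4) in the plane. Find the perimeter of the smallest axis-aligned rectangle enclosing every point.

34

Width = max x − min x = 3 − (-6.5) = 9.5.
Height = max y − min y = 8 − 0.5 = 7.5.
Perimeter = 2(9.5 + 7.5) = 34.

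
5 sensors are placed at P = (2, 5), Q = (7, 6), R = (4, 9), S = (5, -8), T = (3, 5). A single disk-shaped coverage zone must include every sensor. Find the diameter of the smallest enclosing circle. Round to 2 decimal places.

The minimum enclosing circle of a finite set is fixed by two of the points (as a diameter) or three (as a circumcircle).
The farthest pair is R–S with squared distance 290. The circle on this segment as diameter has centre (4.5, 0.5) and r² = 290/4 = 72.5.
Check P: distance² to centre = 26.5 ≤ 72.5, so it lies inside.
All remaining points lie in this disk, and no smaller disk contains both endpoints, so this is the minimum enclosing circle.
Diameter = 2r = 2√(72.5) ≈ 17.03.

17.03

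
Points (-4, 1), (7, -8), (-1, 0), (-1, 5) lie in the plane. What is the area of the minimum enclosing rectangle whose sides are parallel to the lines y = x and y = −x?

In coordinates u = x + y, v = x − y the rectangle is axis-aligned; the map (x,y)→(u,v) scales areas by 2.
u-values: -3, -1, -1, 4; range = 4 − (-3) = 7.
v-values: -5, 15, -1, -6; range = 15 − (-6) = 21.
Area = (7 × 21) / 2 = 73.5.

73.5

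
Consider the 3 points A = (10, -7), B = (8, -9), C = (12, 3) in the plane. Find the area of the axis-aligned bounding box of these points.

x ranges over [8, 12], width 4.
y ranges over [-9, 3], height 12.
Area = 4 × 12 = 48.

48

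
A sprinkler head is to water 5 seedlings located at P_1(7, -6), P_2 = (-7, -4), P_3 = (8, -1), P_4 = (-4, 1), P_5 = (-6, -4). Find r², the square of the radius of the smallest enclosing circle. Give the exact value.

By Welzl's lemma the MEC is supported by two points (diametrically opposite) or three points (on a circumcircle).
The farthest pair is P_2–P_3 with squared distance 234. The circle on this segment as diameter has centre (0.5, -2.5) and r² = 234/4 = 58.5.
Check P_1: distance² to centre = 54.5 ≤ 58.5, so it lies inside.
All remaining points lie in this disk, and no smaller disk contains both endpoints, so this is the minimum enclosing circle.

58.5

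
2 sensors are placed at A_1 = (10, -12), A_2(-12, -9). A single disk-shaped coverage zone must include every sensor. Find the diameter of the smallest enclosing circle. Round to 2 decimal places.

The smallest circle enclosing two points has them as diameter endpoints.
Centre = midpoint = (-1, -10.5); r² = |A_1A_2|²/4 = 493/4 = 123.25.
Diameter = 2r = 2√(123.25) ≈ 22.20.

22.20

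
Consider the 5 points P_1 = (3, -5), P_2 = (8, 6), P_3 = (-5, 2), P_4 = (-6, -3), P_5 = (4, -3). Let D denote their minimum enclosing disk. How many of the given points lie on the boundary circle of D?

By Welzl's lemma the MEC is supported by two points (diametrically opposite) or three points (on a circumcircle).
The farthest pair is P_2–P_4 with squared distance 277. The circle on this segment as diameter has centre (1, 1.5) and r² = 277/4 = 69.25.
Check P_1: distance² to centre = 46.25 ≤ 69.25, so it lies inside.
All remaining points lie in this disk, and no smaller disk contains both endpoints, so this is the minimum enclosing circle.
The points at distance exactly r from the centre are P_2, P_4 — 2 points.

2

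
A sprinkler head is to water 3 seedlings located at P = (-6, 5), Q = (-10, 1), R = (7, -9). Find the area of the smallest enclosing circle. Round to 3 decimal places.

Side lengths²: PQ² = 32, PR² = 365, QR² = 389.
Since QR² = 389 < 365 + 32 = 397, the triangle is acute, so the smallest enclosing circle is the circumcircle.
Circumcentre = (-71/54, -199/54), r² = 141985/1458.
Area = π·r² = π·141985/1458 ≈ 305.939.

305.939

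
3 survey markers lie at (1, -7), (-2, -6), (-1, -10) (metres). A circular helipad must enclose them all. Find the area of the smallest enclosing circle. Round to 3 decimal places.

14.345

Call the three points A, B, C in the order given.
Side lengths²: AB² = 10, AC² = 13, BC² = 17.
Since BC² = 17 < 13 + 10 = 23, the triangle is acute, so the smallest enclosing circle is the circumcircle.
Circumcentre = (-21/22, -173/22), r² = 1105/242.
Area = π·r² = π·1105/242 ≈ 14.345.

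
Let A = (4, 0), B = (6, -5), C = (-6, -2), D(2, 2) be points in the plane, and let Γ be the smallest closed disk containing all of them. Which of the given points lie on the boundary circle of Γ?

A smallest enclosing disk is always determined by at most three of the input points on its boundary.
The farthest pair is B–C with squared distance 153. The circle on this segment as diameter has centre (0, -3.5) and r² = 153/4 = 38.25.
Check A: distance² to centre = 28.25 ≤ 38.25, so it lies inside.
All remaining points lie in this disk, and no smaller disk contains both endpoints, so this is the minimum enclosing circle.
The points at distance exactly r from the centre are B, C — 2 points.

B, C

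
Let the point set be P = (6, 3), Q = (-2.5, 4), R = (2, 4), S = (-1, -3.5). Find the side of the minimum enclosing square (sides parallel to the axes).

8.5

The bounding box has width 8.5 and height 7.5.
An axis-aligned square enclosing the set must have side ≥ max(width, height).
So the minimum side is max(8.5, 7.5) = 8.5.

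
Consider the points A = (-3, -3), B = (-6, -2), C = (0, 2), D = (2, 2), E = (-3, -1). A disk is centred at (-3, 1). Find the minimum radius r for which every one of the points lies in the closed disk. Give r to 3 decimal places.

5.099

The required radius is the distance from (-3, 1) to the farthest point.
Squared distances: 16, 18, 10, 26, 4.
Maximum is 26, attained at D.
r = √26 ≈ 5.099.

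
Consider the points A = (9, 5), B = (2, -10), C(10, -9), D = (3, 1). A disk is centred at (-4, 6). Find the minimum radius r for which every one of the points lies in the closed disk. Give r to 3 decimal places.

20.518

The required radius is the distance from (-4, 6) to the farthest point.
Squared distances: 170, 292, 421, 74.
Maximum is 421, attained at C.
r = √421 ≈ 20.518.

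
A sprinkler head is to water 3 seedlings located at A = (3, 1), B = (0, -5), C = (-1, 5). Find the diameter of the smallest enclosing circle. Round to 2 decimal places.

Side lengths²: AB² = 45, AC² = 32, BC² = 101.
Since BC² = 101 ≥ 45 + 32 = 77, the angle opposite BC is not acute, so the smallest enclosing circle has BC as diameter.
Centre = midpoint of BC = (-0.5, 0), r² = 101/4 = 25.25.
Diameter = 2r = 2√(25.25) ≈ 10.05.

10.05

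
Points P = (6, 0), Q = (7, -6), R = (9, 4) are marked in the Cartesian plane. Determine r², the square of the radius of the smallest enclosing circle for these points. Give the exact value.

26

Side lengths²: PQ² = 37, PR² = 25, QR² = 104.
Since QR² = 104 ≥ 37 + 25 = 62, the angle opposite QR is not acute, so the smallest enclosing circle has QR as diameter.
Centre = midpoint of QR = (8, -1), r² = 104/4 = 26.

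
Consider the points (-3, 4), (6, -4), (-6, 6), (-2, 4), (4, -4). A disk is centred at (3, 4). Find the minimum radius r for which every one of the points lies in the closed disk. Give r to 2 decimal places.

9.22

The required radius is the distance from (3, 4) to the farthest point.
Squared distances: 36, 73, 85, 25, 65.
Maximum is 85, attained at (-6, 6).
r = √85 ≈ 9.22.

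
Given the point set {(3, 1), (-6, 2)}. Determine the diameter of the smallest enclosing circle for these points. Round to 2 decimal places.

9.06

The smallest circle enclosing two points has them as diameter endpoints.
Centre = midpoint = (-1.5, 1.5); r² = |(3, 1)−(-6, 2)|²/4 = 82/4 = 20.5.
Diameter = 2r = 2√(20.5) ≈ 9.06.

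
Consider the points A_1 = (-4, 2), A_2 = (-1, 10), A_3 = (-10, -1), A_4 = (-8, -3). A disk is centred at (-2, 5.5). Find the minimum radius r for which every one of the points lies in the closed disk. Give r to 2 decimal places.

10.40

The required radius is the distance from (-2, 5.5) to the farthest point.
Squared distances: 16.25, 21.25, 106.25, 108.25.
Maximum is 108.25, attained at A_4.
r = √(108.25) ≈ 10.40.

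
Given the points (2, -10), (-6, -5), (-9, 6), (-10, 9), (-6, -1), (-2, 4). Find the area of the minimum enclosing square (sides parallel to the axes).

361

The bounding box has width 12 and height 19.
An axis-aligned square enclosing the set must have side ≥ max(width, height).
So the minimum side is max(12, 19) = 19.
Area = 19² = 361.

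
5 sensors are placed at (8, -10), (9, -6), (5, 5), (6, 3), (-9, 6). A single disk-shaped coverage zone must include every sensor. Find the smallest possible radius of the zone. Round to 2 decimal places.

11.67

The minimum enclosing circle of a finite set is fixed by two of the points (as a diameter) or three (as a circumcircle).
The farthest pair is (8, -10)–(-9, 6) with squared distance 545. The circle on this segment as diameter has centre (-0.5, -2) and r² = 545/4 = 136.25.
Check (9, -6): distance² to centre = 106.25 ≤ 136.25, so it lies inside.
All remaining points lie in this disk, and no smaller disk contains both endpoints, so this is the minimum enclosing circle.
r = √(136.25) ≈ 11.67.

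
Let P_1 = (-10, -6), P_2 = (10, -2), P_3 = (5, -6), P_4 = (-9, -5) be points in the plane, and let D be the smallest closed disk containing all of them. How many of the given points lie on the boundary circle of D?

A smallest enclosing disk is always determined by at most three of the input points on its boundary.
The farthest pair is P_1–P_2 with squared distance 416. The circle on this segment as diameter has centre (0, -4) and r² = 416/4 = 104.
Check P_3: distance² to centre = 29 ≤ 104, so it lies inside.
All remaining points lie in this disk, and no smaller disk contains both endpoints, so this is the minimum enclosing circle.
The points at distance exactly r from the centre are P_1, P_2 — 2 points.

2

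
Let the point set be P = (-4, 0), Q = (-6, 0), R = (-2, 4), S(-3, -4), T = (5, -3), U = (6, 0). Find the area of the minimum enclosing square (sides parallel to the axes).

144

The bounding box has width 12 and height 8.
An axis-aligned square enclosing the set must have side ≥ max(width, height).
So the minimum side is max(12, 8) = 12.
Area = 12² = 144.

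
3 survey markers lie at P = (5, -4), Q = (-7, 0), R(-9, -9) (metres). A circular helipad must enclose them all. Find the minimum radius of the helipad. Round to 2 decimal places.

7.47

Side lengths²: PQ² = 160, PR² = 221, QR² = 85.
Since PR² = 221 < 160 + 85 = 245, the triangle is acute, so the smallest enclosing circle is the circumcircle.
Circumcentre = (-131/58, -335/58), r² = 93925/1682.
r = √(93925/1682) ≈ 7.47.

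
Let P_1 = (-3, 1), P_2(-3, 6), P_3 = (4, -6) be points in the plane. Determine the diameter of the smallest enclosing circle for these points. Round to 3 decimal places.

Side lengths²: P_1P_2² = 25, P_1P_3² = 98, P_2P_3² = 193.
Since P_2P_3² = 193 ≥ 98 + 25 = 123, the angle opposite P_2P_3 is not acute, so the smallest enclosing circle has P_2P_3 as diameter.
Centre = midpoint of P_2P_3 = (0.5, 0), r² = 193/4 = 48.25.
Diameter = 2r = 2√(48.25) ≈ 13.892.

13.892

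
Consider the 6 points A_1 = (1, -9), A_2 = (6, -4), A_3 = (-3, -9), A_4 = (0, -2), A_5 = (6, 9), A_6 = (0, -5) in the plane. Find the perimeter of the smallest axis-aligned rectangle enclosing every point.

54

Width = max x − min x = 6 − (-3) = 9.
Height = max y − min y = 9 − (-9) = 18.
Perimeter = 2(9 + 18) = 54.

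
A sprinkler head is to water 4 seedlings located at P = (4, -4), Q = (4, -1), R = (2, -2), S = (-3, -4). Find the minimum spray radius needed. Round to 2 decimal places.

The minimum enclosing circle of a finite set is fixed by two of the points (as a diameter) or three (as a circumcircle).
The farthest pair is Q–S with squared distance 58. The circle on this segment as diameter has centre (0.5, -2.5) and r² = 58/4 = 14.5.
Check P: distance² to centre = 14.5 ≤ 14.5, so it lies inside.
All remaining points lie in this disk, and no smaller disk contains both endpoints, so this is the minimum enclosing circle.
r = √(14.5) ≈ 3.81.

3.81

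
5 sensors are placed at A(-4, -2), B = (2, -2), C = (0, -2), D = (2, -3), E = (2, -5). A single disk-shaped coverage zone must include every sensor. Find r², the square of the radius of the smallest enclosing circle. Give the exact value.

11.25

A smallest enclosing disk is always determined by at most three of the input points on its boundary.
The farthest pair is A–E with squared distance 45. The circle on this segment as diameter has centre (-1, -3.5) and r² = 45/4 = 11.25.
Check B: distance² to centre = 11.25 ≤ 11.25, so it lies inside.
All remaining points lie in this disk, and no smaller disk contains both endpoints, so this is the minimum enclosing circle.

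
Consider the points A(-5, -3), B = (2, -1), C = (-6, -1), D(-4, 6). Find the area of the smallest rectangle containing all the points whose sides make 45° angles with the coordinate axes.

In coordinates u = x + y, v = x − y the rectangle is axis-aligned; the map (x,y)→(u,v) scales areas by 2.
u-values: -8, 1, -7, 2; range = 2 − (-8) = 10.
v-values: -2, 3, -5, -10; range = 3 − (-10) = 13.
Area = (10 × 13) / 2 = 65.

65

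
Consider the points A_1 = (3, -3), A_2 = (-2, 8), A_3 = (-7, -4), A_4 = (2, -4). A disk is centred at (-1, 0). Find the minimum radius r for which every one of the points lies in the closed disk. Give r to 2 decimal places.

The required radius is the distance from (-1, 0) to the farthest point.
Squared distances: 25, 65, 52, 25.
Maximum is 65, attained at A_2.
r = √65 ≈ 8.06.

8.06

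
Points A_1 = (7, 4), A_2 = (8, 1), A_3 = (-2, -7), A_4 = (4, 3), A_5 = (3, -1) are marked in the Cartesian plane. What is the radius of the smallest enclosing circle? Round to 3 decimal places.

By Welzl's lemma the MEC is supported by two points (diametrically opposite) or three points (on a circumcircle).
The farthest pair is A_1–A_3 with squared distance 202. The circle on this segment as diameter has centre (2.5, -1.5) and r² = 202/4 = 50.5.
Check A_2: distance² to centre = 36.5 ≤ 50.5, so it lies inside.
All remaining points lie in this disk, and no smaller disk contains both endpoints, so this is the minimum enclosing circle.
r = √(50.5) ≈ 7.106.

7.106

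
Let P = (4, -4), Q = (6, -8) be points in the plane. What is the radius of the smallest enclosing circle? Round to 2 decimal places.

The smallest circle enclosing two points has them as diameter endpoints.
Centre = midpoint = (5, -6); r² = |PQ|²/4 = 20/4 = 5.
r = √5 ≈ 2.24.

2.24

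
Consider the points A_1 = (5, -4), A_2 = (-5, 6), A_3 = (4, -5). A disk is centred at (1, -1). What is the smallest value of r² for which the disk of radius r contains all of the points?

85

The required radius is the distance from (1, -1) to the farthest point.
Squared distances: 25, 85, 25.
Maximum is 85, attained at A_2.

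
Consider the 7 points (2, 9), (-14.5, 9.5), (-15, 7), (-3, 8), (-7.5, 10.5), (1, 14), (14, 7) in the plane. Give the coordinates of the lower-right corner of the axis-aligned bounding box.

(14, 7)

x-range [-15, 14], y-range [7, 14].
The lower-right corner is (14, 7).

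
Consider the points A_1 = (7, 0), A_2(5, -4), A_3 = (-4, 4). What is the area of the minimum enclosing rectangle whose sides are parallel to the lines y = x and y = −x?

59.5

In coordinates u = x + y, v = x − y the rectangle is axis-aligned; the map (x,y)→(u,v) scales areas by 2.
u-values: 7, 1, 0; range = 7 − 0 = 7.
v-values: 7, 9, -8; range = 9 − (-8) = 17.
Area = (7 × 17) / 2 = 59.5.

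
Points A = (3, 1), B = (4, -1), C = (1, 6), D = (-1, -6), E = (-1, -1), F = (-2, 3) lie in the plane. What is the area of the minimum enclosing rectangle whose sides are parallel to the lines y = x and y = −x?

In coordinates u = x + y, v = x − y the rectangle is axis-aligned; the map (x,y)→(u,v) scales areas by 2.
u-values: 4, 3, 7, -7, -2, 1; range = 7 − (-7) = 14.
v-values: 2, 5, -5, 5, 0, -5; range = 5 − (-5) = 10.
Area = (14 × 10) / 2 = 70.

70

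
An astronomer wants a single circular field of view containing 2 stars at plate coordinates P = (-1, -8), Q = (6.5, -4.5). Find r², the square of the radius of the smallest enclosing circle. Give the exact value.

The smallest circle enclosing two points has them as diameter endpoints.
Centre = midpoint = (2.75, -6.25); r² = |PQ|²/4 = 68.5/4 = 17.125.

17.125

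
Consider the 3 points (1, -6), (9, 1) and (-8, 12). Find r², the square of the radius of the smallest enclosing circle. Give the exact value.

Call the three points A, B, C in the order given.
Side lengths²: AB² = 113, AC² = 405, BC² = 410.
Since BC² = 410 < 405 + 113 = 518, the triangle is acute, so the smallest enclosing circle is the circumcircle.
Circumcentre = (-43/46, 197/46), r² = 115825/1058.

115825/1058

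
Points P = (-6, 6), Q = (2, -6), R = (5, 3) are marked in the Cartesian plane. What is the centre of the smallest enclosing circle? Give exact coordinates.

Side lengths²: PQ² = 208, PR² = 130, QR² = 90.
Since PQ² = 208 < 130 + 90 = 220, the triangle is acute, so the smallest enclosing circle is the circumcircle.
Circumcentre = (-5/3, 2/9), r² = 4225/81.
Centre = (-5/3, 2/9).

(-5/3, 2/9)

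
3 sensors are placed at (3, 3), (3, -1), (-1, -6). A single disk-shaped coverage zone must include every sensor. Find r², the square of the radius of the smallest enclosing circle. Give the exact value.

Call the three points A, B, C in the order given.
Side lengths²: AB² = 16, AC² = 97, BC² = 41.
Since AC² = 97 ≥ 41 + 16 = 57, the angle opposite AC is not acute, so the smallest enclosing circle has AC as diameter.
Centre = midpoint of AC = (1, -1.5), r² = 97/4 = 24.25.

24.25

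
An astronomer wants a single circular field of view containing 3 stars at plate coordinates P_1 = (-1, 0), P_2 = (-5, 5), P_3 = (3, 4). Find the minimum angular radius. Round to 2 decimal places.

Side lengths²: P_1P_2² = 41, P_1P_3² = 32, P_2P_3² = 65.
Since P_2P_3² = 65 < 41 + 32 = 73, the triangle is acute, so the smallest enclosing circle is the circumcircle.
Circumcentre = (-19/18, 73/18), r² = 2665/162.
r = √(2665/162) ≈ 4.06.

4.06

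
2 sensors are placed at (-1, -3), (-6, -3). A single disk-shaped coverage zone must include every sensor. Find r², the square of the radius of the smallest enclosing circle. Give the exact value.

The smallest circle enclosing two points has them as diameter endpoints.
Centre = midpoint = (-3.5, -3); r² = |(-1, -3)−(-6, -3)|²/4 = 25/4 = 6.25.

6.25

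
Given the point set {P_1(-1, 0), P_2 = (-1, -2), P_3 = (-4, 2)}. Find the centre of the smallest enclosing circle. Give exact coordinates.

Side lengths²: P_1P_2² = 4, P_1P_3² = 13, P_2P_3² = 25.
Since P_2P_3² = 25 ≥ 13 + 4 = 17, the angle opposite P_2P_3 is not acute, so the smallest enclosing circle has P_2P_3 as diameter.
Centre = midpoint of P_2P_3 = (-2.5, 0), r² = 25/4 = 6.25.
Centre = (-2.5, 0).

(-2.5, 0)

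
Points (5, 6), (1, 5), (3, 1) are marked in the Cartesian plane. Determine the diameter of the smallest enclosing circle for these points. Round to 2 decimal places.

5.52

Call the three points A, B, C in the order given.
Side lengths²: AB² = 17, AC² = 29, BC² = 20.
Since AC² = 29 < 20 + 17 = 37, the triangle is acute, so the smallest enclosing circle is the circumcircle.
Circumcentre = (31/9, 67/18), r² = 2465/324.
Diameter = 2r = 2√(2465/324) ≈ 5.52.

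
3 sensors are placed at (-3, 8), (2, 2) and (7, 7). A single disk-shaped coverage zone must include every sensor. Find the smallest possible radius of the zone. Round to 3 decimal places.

Call the three points A, B, C in the order given.
Side lengths²: AB² = 61, AC² = 101, BC² = 50.
Since AC² = 101 < 61 + 50 = 111, the triangle is acute, so the smallest enclosing circle is the circumcircle.
Circumcentre = (43/22, 155/22), r² = 6161/242.
r = √(6161/242) ≈ 5.046.

5.046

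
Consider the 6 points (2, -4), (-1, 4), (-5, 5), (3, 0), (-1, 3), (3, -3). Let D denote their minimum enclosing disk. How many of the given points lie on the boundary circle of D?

3

By Welzl's lemma the MEC is supported by two points (diametrically opposite) or three points (on a circumcircle).
The farthest pair is (2, -4)–(-5, 5) with squared distance 130. The circle on this segment as diameter has centre (-1.5, 0.5) and r² = 130/4 = 32.5.
Check (-1, 4): distance² to centre = 12.5 ≤ 32.5, so it lies inside.
All remaining points lie in this disk, and no smaller disk contains both endpoints, so this is the minimum enclosing circle.
The points at distance exactly r from the centre are (2, -4), (-5, 5), (3, -3) — 3 points.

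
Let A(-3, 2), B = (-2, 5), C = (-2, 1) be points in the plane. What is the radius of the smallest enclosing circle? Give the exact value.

Side lengths²: AB² = 10, AC² = 2, BC² = 16.
Since BC² = 16 ≥ 10 + 2 = 12, the angle opposite BC is not acute, so the smallest enclosing circle has BC as diameter.
Centre = midpoint of BC = (-2, 3), r² = 16/4 = 4.
r = √4 = 2.

2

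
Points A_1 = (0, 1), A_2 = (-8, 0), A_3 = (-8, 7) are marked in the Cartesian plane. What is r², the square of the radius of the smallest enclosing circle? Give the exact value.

Side lengths²: A_1A_2² = 65, A_1A_3² = 100, A_2A_3² = 49.
Since A_1A_3² = 100 < 65 + 49 = 114, the triangle is acute, so the smallest enclosing circle is the circumcircle.
Circumcentre = (-4.375, 3.5), r² = 25.390625.

25.390625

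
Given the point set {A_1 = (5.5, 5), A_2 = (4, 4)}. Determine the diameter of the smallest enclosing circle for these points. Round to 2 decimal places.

1.80

The smallest circle enclosing two points has them as diameter endpoints.
Centre = midpoint = (4.75, 4.5); r² = |A_1A_2|²/4 = 3.25/4 = 0.8125.
Diameter = 2r = 2√(0.8125) ≈ 1.80.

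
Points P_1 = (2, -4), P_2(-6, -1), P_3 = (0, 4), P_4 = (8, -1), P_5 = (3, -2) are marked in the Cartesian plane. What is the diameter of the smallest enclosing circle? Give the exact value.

14

A smallest enclosing disk is always determined by at most three of the input points on its boundary.
The farthest pair is P_2–P_4 with squared distance 196. The circle on this segment as diameter has centre (1, -1) and r² = 196/4 = 49.
Check P_1: distance² to centre = 10 ≤ 49, so it lies inside.
All remaining points lie in this disk, and no smaller disk contains both endpoints, so this is the minimum enclosing circle.
Diameter = 2r = 2√49 = 14.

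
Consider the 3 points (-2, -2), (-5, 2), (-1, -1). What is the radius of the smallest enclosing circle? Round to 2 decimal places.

2.53

Call the three points A, B, C in the order given.
Side lengths²: AB² = 25, AC² = 2, BC² = 25.
Since BC² = 25 < 25 + 2 = 27, the triangle is acute, so the smallest enclosing circle is the circumcircle.
Circumcentre = (-45/14, 3/14), r² = 625/98.
r = √(625/98) ≈ 2.53.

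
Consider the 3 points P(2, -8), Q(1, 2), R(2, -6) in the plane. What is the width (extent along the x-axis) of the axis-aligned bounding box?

1

max x = 2, min x = 1, so width = 1.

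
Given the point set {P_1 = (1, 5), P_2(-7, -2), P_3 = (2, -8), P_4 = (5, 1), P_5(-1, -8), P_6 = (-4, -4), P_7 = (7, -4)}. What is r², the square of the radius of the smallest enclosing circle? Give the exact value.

36725/722

The minimum enclosing circle is determined by three boundary points: P_1, P_2, P_7.
Their circumcentre is (5/38, -79/38) with r² = 36725/722.
The farthest remaining point P_3 is at distance² 27833/722 ≤ 36725/722.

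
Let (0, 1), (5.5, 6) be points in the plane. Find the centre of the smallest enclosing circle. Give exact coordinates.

The smallest circle enclosing two points has them as diameter endpoints.
Centre = midpoint = (2.75, 3.5); r² = |(0, 1)−(5.5, 6)|²/4 = 55.25/4 = 13.8125.
Centre = (2.75, 3.5).

(2.75, 3.5)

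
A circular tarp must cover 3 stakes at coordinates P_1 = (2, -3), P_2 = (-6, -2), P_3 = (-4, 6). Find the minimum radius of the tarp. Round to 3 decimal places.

Side lengths²: P_1P_2² = 65, P_1P_3² = 117, P_2P_3² = 68.
Since P_1P_3² = 117 < 68 + 65 = 133, the triangle is acute, so the smallest enclosing circle is the circumcircle.
Circumcentre = (-17/11, 25/22), r² = 14365/484.
r = √(14365/484) ≈ 5.448.

5.448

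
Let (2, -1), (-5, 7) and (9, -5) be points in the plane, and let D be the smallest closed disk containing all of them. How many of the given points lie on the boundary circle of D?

Call the three points A, B, C in the order given.
Side lengths²: AB² = 113, AC² = 65, BC² = 340.
Since BC² = 340 ≥ 113 + 65 = 178, the angle opposite BC is not acute, so the smallest enclosing circle has BC as diameter.
Centre = midpoint of BC = (2, 1), r² = 340/4 = 85.
The points at distance exactly r from the centre are (-5, 7), (9, -5) — 2 points.

2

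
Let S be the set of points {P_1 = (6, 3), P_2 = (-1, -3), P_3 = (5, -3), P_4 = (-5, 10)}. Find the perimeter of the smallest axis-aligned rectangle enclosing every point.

48

Width = max x − min x = 6 − (-5) = 11.
Height = max y − min y = 10 − (-3) = 13.
Perimeter = 2(11 + 13) = 48.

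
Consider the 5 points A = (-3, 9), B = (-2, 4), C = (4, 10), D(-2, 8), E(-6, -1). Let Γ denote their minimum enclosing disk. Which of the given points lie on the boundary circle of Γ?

A smallest enclosing disk is always determined by at most three of the input points on its boundary.
The farthest pair is C–E with squared distance 221. The circle on this segment as diameter has centre (-1, 4.5) and r² = 221/4 = 55.25.
Check A: distance² to centre = 24.25 ≤ 55.25, so it lies inside.
All remaining points lie in this disk, and no smaller disk contains both endpoints, so this is the minimum enclosing circle.
The points at distance exactly r from the centre are C, E — 2 points.

C, E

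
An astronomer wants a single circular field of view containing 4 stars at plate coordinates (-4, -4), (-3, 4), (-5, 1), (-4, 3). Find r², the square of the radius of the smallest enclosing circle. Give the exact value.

16.25

The farthest pair is (-4, -4)–(-3, 4) with squared distance 65. The circle on this segment as diameter has centre (-3.5, 0) and r² = 65/4 = 16.25.
Check (-5, 1): distance² to centre = 3.25 ≤ 16.25, so it lies inside.
All remaining points lie in this disk, and no smaller disk contains both endpoints, so this is the minimum enclosing circle.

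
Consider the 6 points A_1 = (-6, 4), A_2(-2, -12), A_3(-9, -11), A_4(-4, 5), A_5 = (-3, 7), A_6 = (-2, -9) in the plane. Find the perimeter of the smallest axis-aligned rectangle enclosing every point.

Width = max x − min x = -2 − (-9) = 7.
Height = max y − min y = 7 − (-12) = 19.
Perimeter = 2(7 + 19) = 52.

52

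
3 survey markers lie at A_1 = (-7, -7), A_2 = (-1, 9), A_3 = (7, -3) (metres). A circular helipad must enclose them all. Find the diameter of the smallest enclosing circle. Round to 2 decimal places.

17.94

Side lengths²: A_1A_2² = 292, A_1A_3² = 212, A_2A_3² = 208.
Since A_1A_2² = 292 < 212 + 208 = 420, the triangle is acute, so the smallest enclosing circle is the circumcircle.
Circumcentre = (-1.44, 0.04), r² = 80.4752.
Diameter = 2r = 2√(80.4752) ≈ 17.94.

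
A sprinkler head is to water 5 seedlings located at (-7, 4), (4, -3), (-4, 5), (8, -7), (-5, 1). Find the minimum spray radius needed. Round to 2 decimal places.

9.30

The minimum enclosing circle of a finite set is fixed by two of the points (as a diameter) or three (as a circumcircle).
The farthest pair is (-7, 4)–(8, -7) with squared distance 346. The circle on this segment as diameter has centre (0.5, -1.5) and r² = 346/4 = 86.5.
Check (4, -3): distance² to centre = 14.5 ≤ 86.5, so it lies inside.
All remaining points lie in this disk, and no smaller disk contains both endpoints, so this is the minimum enclosing circle.
r = √(86.5) ≈ 9.30.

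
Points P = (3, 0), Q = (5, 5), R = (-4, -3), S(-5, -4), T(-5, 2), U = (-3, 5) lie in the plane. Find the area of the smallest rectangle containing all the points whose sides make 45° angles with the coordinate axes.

In coordinates u = x + y, v = x − y the rectangle is axis-aligned; the map (x,y)→(u,v) scales areas by 2.
u-values: 3, 10, -7, -9, -3, 2; range = 10 − (-9) = 19.
v-values: 3, 0, -1, -1, -7, -8; range = 3 − (-8) = 11.
Area = (19 × 11) / 2 = 104.5.

104.5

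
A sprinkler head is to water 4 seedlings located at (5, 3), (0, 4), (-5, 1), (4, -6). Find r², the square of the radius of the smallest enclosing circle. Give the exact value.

34645/968

The minimum enclosing circle of a finite set is fixed by two of the points (as a diameter) or three (as a circumcircle).
The minimum enclosing circle is determined by three boundary points: (5, 3), (-5, 1), (4, -6).
Their circumcentre is (27/44, -47/44) with r² = 34645/968.
The farthest remaining point (0, 4) is at distance² 25229/968 ≤ 34645/968.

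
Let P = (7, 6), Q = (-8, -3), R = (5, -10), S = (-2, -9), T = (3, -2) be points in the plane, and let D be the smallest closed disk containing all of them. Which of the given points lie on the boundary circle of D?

P, Q, R

The minimum enclosing circle is determined by three boundary points: P, Q, R.
Their circumcentre is (46/37, -52/37) with r² = 120445/1369.
The farthest remaining point S is at distance² 93361/1369 ≤ 120445/1369.
The points at distance exactly r from the centre are P, Q, R — 3 points.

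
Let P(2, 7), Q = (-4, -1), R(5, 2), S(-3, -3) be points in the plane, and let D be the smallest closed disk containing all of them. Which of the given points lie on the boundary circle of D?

The minimum enclosing circle of a finite set is fixed by two of the points (as a diameter) or three (as a circumcircle).
The farthest pair is P–S with squared distance 125. The circle on this segment as diameter has centre (-0.5, 2) and r² = 125/4 = 31.25.
Check Q: distance² to centre = 21.25 ≤ 31.25, so it lies inside.
All remaining points lie in this disk, and no smaller disk contains both endpoints, so this is the minimum enclosing circle.
The points at distance exactly r from the centre are P, S — 2 points.

P, S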